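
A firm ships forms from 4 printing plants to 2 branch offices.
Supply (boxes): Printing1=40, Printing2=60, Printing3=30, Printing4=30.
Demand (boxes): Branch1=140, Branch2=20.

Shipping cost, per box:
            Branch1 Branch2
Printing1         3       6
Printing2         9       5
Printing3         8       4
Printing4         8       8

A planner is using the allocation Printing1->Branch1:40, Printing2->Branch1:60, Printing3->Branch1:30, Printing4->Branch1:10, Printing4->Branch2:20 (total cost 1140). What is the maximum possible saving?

Current plan cost = 40·3 + 60·9 + 30·8 + 10·8 + 20·8 = 1140.
Optimal plan:
  Printing1 to Branch1: 40 × 3 = 120
  Printing2 to Branch1: 40 × 9 = 360
  Printing2 to Branch2: 20 × 5 = 100
  Printing3 to Branch1: 30 × 8 = 240
  Printing4 to Branch1: 30 × 8 = 240
Optimal cost = 1060.
Saving = 1140 − 1060 = 80.

80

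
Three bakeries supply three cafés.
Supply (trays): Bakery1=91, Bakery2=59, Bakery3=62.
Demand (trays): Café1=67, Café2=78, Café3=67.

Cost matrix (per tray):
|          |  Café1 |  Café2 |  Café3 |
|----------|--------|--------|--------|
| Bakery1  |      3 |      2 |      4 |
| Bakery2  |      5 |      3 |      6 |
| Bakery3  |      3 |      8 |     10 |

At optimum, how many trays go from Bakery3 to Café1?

The minimum-cost plan:
  Bakery1→Café1: 5 × 3 = 15
  Bakery1→Café2: 19 × 2 = 38
  Bakery1→Café3: 67 × 4 = 268
  Bakery2→Café2: 59 × 3 = 177
  Bakery3→Café1: 62 × 3 = 186
Total cost = 684.
So Bakery3→Café1 carries 62 trays.

62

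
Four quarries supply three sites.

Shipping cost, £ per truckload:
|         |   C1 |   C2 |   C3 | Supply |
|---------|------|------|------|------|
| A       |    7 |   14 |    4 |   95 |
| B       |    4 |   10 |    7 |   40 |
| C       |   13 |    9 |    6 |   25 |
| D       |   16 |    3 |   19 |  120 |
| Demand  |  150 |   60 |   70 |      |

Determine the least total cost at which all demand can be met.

1980

An optimal shipping plan:
  A–C1: 50 × £7 = £350
  A–C3: 45 × £4 = £180
  B–C1: 40 × £4 = £160
  C–C3: 25 × £6 = £150
  D–C1: 60 × £16 = £960
  D–C2: 60 × £3 = £180
Total = 350 + 180 + 160 + 150 + 960 + 180 = £1980.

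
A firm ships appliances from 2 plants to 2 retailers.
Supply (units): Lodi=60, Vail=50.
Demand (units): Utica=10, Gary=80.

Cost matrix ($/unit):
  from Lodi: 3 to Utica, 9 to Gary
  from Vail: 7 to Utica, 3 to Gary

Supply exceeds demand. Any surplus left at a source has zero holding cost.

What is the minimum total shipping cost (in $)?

450

One minimum-cost allocation:
  Lodi→Utica: 10 units
  Lodi→Gary: 30 units
  Vail→Gary: 50 units
Total cost = $450.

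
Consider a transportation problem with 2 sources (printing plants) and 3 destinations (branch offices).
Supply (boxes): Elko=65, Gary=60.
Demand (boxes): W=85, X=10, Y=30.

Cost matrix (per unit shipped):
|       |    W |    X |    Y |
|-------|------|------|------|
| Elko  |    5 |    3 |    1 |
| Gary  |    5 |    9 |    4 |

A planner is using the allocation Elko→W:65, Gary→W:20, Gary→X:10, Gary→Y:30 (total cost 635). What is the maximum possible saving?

Current plan cost = 65·5 + 20·5 + 10·9 + 30·4 = 635.
Optimal plan:
  Elko to W: 25 × 5 = 125
  Elko to X: 10 × 3 = 30
  Elko to Y: 30 × 1 = 30
  Gary to W: 60 × 5 = 300
Optimal cost = 485.
Saving = 635 − 485 = 150.

150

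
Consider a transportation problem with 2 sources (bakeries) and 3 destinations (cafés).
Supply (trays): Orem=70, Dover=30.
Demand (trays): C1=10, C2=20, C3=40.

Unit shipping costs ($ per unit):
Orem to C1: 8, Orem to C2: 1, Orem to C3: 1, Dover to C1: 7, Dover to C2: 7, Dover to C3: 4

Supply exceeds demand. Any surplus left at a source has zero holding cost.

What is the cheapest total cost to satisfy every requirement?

Optimal allocation:
  Orem->C2: 20 × $1 = $20
  Orem->C3: 40 × $1 = $40
  Dover->C1: 10 × $7 = $70
Total = 20 + 40 + 70 = $130.

130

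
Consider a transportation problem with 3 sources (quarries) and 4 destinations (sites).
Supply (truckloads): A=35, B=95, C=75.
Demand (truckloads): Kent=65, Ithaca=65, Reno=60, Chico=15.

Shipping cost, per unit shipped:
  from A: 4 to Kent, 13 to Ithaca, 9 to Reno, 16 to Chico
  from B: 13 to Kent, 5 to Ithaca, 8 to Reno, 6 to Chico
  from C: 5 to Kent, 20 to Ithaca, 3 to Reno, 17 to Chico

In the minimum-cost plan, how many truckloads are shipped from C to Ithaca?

Optimal shipments:
  A→Kent: 35 × 4 = 140
  B→Ithaca: 65 × 5 = 325
  B→Reno: 15 × 8 = 120
  B→Chico: 15 × 6 = 90
  C→Kent: 30 × 5 = 150
  C→Reno: 45 × 3 = 135
Total cost = 960.
The route C→Ithaca is not used.

0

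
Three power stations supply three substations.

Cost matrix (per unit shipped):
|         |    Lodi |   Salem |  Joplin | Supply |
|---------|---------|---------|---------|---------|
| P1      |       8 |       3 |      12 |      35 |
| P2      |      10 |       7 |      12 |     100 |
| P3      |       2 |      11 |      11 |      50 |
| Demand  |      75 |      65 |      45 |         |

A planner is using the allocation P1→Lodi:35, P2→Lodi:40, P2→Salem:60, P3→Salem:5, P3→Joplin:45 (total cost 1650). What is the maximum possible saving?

445

Current plan cost = 35·8 + 40·10 + 60·7 + 5·11 + 45·11 = 1650.
Optimal plan:
  P1->Salem: 35 × 3 = 105
  P2->Lodi: 25 × 10 = 250
  P2->Salem: 30 × 7 = 210
  P2->Joplin: 45 × 12 = 540
  P3->Lodi: 50 × 2 = 100
Optimal cost = 1205.
Saving = 1650 − 1205 = 445.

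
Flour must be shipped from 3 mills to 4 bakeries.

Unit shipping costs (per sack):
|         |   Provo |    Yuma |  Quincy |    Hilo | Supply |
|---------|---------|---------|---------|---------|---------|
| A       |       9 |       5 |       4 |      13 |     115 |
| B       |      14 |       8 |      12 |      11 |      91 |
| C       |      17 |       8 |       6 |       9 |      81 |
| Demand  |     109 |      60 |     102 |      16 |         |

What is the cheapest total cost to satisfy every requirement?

An optimal shipping plan:
  A to Provo: 94 sacks
  A to Quincy: 21 sacks
  B to Provo: 15 sacks
  B to Yuma: 60 sacks
  B to Hilo: 16 sacks
  C to Quincy: 81 sacks
Total cost = 2282.
(Supply check: A ships 115; B ships 91; C ships 81.)

2282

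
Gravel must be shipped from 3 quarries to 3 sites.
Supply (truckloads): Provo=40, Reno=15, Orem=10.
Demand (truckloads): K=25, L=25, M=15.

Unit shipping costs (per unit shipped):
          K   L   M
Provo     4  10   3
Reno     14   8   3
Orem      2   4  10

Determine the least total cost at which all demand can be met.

One minimum-cost allocation:
  Provo to K: 25 × 4 = 100
  Provo to M: 15 × 3 = 45
  Reno to L: 15 × 8 = 120
  Orem to L: 10 × 4 = 40
Total = 100 + 45 + 120 + 40 = 305.

305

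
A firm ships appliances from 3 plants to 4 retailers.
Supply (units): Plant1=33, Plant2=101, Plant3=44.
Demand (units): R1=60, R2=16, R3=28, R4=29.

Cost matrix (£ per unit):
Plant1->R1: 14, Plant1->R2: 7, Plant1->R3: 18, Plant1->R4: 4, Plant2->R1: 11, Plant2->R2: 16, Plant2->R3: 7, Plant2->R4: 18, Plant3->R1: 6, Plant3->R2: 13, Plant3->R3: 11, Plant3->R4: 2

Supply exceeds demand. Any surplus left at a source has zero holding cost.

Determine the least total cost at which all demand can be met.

A cheapest plan:
  Plant1 to R2: 16 × £7 = £112
  Plant1 to R4: 17 × £4 = £68
  Plant2 to R1: 28 × £11 = £308
  Plant2 to R3: 28 × £7 = £196
  Plant3 to R1: 32 × £6 = £192
  Plant3 to R4: 12 × £2 = £24
Total = 112 + 68 + 308 + 196 + 192 + 24 = £900.

900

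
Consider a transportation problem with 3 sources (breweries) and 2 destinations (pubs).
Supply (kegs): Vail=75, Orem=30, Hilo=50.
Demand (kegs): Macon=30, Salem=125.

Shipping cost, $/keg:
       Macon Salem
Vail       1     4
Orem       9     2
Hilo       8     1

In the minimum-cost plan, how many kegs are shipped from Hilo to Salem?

50

Optimal shipments:
  Vail→Macon: 30 × $1 = $30
  Vail→Salem: 45 × $4 = $180
  Orem→Salem: 30 × $2 = $60
  Hilo→Salem: 50 × $1 = $50
Total cost = $320.
So Hilo→Salem carries 50 kegs.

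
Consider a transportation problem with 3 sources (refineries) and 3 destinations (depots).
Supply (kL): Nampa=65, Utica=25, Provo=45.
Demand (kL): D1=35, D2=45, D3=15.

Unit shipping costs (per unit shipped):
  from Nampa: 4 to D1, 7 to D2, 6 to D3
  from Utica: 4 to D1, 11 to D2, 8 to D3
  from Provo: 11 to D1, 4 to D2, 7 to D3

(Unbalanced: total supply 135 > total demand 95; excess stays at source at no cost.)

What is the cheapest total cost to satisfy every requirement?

410

One minimum-cost allocation:
  Nampa to D1: 10 kL
  Nampa to D3: 15 kL
  Utica to D1: 25 kL
  Provo to D2: 45 kL
Total cost = 410.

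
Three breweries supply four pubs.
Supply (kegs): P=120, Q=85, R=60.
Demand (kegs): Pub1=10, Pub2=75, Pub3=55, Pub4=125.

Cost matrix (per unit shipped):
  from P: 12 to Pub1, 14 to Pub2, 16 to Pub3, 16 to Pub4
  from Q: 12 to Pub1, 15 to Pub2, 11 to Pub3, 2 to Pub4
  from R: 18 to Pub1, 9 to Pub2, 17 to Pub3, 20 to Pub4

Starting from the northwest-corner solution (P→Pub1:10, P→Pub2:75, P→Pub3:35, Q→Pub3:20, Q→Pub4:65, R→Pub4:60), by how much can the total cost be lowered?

Current plan cost = 10·12 + 75·14 + 35·16 + 20·11 + 65·2 + 60·20 = 3280.
Optimal plan:
  P->Pub1: 10 kegs
  P->Pub2: 15 kegs
  P->Pub3: 55 kegs
  P->Pub4: 40 kegs
  Q->Pub4: 85 kegs
  R->Pub2: 60 kegs
Optimal cost = 2560.
Saving = 3280 − 2560 = 720.

720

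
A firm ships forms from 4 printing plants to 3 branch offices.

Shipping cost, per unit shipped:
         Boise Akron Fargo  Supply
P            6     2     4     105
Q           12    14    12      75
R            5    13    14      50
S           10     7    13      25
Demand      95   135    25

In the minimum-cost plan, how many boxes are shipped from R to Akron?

0

The minimum-cost plan:
  P->Akron: 105 × 2 = 210
  Q->Boise: 45 × 12 = 540
  Q->Akron: 5 × 14 = 70
  Q->Fargo: 25 × 12 = 300
  R->Boise: 50 × 5 = 250
  S->Akron: 25 × 7 = 175
Total cost = 1545.
The route R→Akron is not used.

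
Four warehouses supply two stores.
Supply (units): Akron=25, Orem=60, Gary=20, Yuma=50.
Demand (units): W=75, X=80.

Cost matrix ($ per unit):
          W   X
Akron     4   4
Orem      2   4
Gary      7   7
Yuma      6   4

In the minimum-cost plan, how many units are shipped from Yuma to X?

50

The minimum-cost plan:
  Akron to W: 15 × $4 = $60
  Akron to X: 10 × $4 = $40
  Orem to W: 60 × $2 = $120
  Gary to X: 20 × $7 = $140
  Yuma to X: 50 × $4 = $200
Total cost = $560.
So Yuma→X carries 50 units.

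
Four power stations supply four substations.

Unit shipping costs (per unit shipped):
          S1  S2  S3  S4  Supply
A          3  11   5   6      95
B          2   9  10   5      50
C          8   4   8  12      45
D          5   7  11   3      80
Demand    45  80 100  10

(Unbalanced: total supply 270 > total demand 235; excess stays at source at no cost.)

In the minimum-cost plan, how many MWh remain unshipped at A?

An optimal plan:
  A→S3: 95 × 5 = 475
  B→S1: 45 × 2 = 90
  B→S3: 5 × 10 = 50
  C→S2: 45 × 4 = 180
  D→S2: 35 × 7 = 245
  D→S4: 10 × 3 = 30
Total cost = 1070.
A ships 95 of its 95, leaving 0.

0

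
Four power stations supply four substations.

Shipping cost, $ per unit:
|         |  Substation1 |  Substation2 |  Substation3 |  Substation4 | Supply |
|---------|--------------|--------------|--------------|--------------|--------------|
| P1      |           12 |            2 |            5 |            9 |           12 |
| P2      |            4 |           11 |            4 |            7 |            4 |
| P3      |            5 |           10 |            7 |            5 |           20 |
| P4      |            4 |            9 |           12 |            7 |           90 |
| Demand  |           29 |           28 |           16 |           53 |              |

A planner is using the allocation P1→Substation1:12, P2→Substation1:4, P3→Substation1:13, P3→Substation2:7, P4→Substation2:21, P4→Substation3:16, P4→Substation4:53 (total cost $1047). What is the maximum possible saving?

308

Current plan cost = 12·12 + 4·4 + 13·5 + 7·10 + 21·9 + 16·12 + 53·7 = $1047.
Optimal plan:
  P1 to Substation2: 12 MWh
  P2 to Substation3: 4 MWh
  P3 to Substation3: 12 MWh
  P3 to Substation4: 8 MWh
  P4 to Substation1: 29 MWh
  P4 to Substation2: 16 MWh
  P4 to Substation4: 45 MWh
Optimal cost = $739.
Saving = 1047 − 739 = $308.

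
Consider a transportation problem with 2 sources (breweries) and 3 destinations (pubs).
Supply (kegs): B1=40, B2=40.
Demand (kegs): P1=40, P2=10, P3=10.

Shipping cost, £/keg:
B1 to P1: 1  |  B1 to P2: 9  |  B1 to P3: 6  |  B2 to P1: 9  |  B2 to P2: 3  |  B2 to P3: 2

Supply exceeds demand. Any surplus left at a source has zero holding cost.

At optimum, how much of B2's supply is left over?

20

An optimal plan:
  B1→P1: 40 × £1 = £40
  B2→P2: 10 × £3 = £30
  B2→P3: 10 × £2 = £20
Total cost = £90.
B2 ships 20 of its 40, leaving 20.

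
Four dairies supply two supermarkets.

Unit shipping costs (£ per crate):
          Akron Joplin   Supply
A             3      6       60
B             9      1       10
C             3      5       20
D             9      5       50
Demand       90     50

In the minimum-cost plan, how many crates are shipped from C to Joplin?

Optimal shipments:
  A to Akron: 60 × £3 = £180
  B to Joplin: 10 × £1 = £10
  C to Akron: 20 × £3 = £60
  D to Akron: 10 × £9 = £90
  D to Joplin: 40 × £5 = £200
Total cost = £540.
The route C→Joplin is not used.

0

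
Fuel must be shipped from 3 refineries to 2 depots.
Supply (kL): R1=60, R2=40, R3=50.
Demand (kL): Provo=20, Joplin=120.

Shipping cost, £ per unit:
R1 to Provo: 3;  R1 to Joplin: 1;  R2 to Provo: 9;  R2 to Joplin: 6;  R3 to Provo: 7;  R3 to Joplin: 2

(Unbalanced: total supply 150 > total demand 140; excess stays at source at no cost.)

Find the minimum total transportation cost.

Optimal allocation:
  R1->Provo: 20 kL
  R1->Joplin: 40 kL
  R2->Joplin: 30 kL
  R3->Joplin: 50 kL
Total cost = £380.

380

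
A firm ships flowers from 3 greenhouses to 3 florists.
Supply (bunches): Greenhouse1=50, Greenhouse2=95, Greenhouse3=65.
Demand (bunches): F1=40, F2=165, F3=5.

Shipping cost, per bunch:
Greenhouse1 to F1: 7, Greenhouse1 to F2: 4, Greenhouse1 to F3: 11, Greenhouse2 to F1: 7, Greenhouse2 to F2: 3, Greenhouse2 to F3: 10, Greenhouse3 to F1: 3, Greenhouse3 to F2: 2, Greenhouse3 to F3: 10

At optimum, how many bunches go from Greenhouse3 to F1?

40

Optimal shipments:
  Greenhouse1 to F2: 45 × 4 = 180
  Greenhouse1 to F3: 5 × 11 = 55
  Greenhouse2 to F2: 95 × 3 = 285
  Greenhouse3 to F1: 40 × 3 = 120
  Greenhouse3 to F2: 25 × 2 = 50
Total cost = 690.
So Greenhouse3→F1 carries 40 bunches.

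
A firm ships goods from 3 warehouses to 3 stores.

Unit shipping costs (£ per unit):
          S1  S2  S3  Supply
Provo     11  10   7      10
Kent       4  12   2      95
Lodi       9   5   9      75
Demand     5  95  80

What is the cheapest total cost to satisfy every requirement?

775

A cheapest plan:
  Provo–S2: 10 units
  Kent–S1: 5 units
  Kent–S2: 10 units
  Kent–S3: 80 units
  Lodi–S2: 75 units
Total cost = £775.
(Supply check: Provo ships 10; Kent ships 95; Lodi ships 75.)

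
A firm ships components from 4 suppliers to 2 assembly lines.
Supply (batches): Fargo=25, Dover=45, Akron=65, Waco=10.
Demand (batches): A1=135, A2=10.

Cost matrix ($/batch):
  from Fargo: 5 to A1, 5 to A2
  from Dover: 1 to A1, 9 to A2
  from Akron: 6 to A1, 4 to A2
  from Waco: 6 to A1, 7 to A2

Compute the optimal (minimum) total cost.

600

Optimal allocation:
  Fargo→A1: 25 × $5 = $125
  Dover→A1: 45 × $1 = $45
  Akron→A1: 55 × $6 = $330
  Akron→A2: 10 × $4 = $40
  Waco→A1: 10 × $6 = $60
Total = 125 + 45 + 330 + 40 + 60 = $600.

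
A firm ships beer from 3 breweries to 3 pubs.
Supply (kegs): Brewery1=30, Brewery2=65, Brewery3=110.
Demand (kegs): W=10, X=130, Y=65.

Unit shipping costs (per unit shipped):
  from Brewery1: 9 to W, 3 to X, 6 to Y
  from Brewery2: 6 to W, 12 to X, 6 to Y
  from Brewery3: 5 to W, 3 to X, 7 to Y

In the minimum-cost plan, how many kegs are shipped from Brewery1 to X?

30

Solving gives:
  Brewery1–X: 30 × 3 = 90
  Brewery2–Y: 65 × 6 = 390
  Brewery3–W: 10 × 5 = 50
  Brewery3–X: 100 × 3 = 300
Total cost = 830.
So Brewery1→X carries 30 kegs.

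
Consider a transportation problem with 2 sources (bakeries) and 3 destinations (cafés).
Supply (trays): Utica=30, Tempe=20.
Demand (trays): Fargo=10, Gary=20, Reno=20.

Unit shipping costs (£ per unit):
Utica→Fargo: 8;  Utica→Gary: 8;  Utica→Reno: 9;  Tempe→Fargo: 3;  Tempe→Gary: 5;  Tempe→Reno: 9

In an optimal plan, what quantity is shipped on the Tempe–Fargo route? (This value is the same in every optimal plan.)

Solving gives:
  Utica to Gary: 10 trays
  Utica to Reno: 20 trays
  Tempe to Fargo: 10 trays
  Tempe to Gary: 10 trays
Total cost = £340.
So Tempe→Fargo carries 10 trays.

10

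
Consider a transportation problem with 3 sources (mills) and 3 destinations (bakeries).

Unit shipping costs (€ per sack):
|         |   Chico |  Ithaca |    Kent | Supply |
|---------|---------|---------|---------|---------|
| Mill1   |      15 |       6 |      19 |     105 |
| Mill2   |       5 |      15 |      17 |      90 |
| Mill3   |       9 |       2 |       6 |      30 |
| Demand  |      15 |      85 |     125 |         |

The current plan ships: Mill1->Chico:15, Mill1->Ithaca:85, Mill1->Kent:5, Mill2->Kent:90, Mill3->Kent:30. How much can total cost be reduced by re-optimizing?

Current plan cost = 15·15 + 85·6 + 5·19 + 90·17 + 30·6 = €2540.
Optimal plan:
  Mill1→Ithaca: 85 × €6 = €510
  Mill1→Kent: 20 × €19 = €380
  Mill2→Chico: 15 × €5 = €75
  Mill2→Kent: 75 × €17 = €1275
  Mill3→Kent: 30 × €6 = €180
Optimal cost = €2420.
Saving = 2540 − 2420 = €120.

120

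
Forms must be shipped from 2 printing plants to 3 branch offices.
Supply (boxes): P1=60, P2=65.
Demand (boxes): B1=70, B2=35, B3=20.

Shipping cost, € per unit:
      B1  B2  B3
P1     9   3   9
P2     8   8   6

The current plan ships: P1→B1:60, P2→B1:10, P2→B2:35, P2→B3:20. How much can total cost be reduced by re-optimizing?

Current plan cost = 60·9 + 10·8 + 35·8 + 20·6 = €1020.
Optimal plan:
  P1–B1: 25 boxes
  P1–B2: 35 boxes
  P2–B1: 45 boxes
  P2–B3: 20 boxes
Optimal cost = €810.
Saving = 1020 − 810 = €210.

210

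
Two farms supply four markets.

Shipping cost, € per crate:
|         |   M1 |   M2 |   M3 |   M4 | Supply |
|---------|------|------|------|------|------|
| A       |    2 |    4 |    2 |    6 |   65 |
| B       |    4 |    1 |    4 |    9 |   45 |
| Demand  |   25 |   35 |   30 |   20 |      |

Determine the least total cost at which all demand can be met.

285

A cheapest plan:
  A–M1: 25 crates
  A–M3: 20 crates
  A–M4: 20 crates
  B–M2: 35 crates
  B–M3: 10 crates
Total cost = €285.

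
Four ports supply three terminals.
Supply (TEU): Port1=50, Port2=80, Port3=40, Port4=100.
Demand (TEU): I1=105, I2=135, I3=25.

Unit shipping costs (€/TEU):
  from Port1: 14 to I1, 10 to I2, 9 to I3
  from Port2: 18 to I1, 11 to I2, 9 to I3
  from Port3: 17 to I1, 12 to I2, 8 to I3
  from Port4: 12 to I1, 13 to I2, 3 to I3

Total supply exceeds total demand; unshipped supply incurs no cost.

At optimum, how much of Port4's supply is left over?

An optimal plan:
  Port1->I1: 30 TEU
  Port1->I2: 20 TEU
  Port2->I2: 80 TEU
  Port3->I2: 35 TEU
  Port4->I1: 75 TEU
  Port4->I3: 25 TEU
Total cost = €2895.
Port4 ships 100 of its 100, leaving 0.

0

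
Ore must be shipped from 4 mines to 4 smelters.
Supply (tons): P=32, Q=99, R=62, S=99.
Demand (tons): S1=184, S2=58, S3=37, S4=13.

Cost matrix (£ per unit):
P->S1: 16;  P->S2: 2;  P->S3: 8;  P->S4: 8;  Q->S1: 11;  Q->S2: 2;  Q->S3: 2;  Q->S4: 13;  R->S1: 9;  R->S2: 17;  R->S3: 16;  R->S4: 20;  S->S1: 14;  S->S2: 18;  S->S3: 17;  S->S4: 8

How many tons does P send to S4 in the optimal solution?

0

Solving gives:
  P–S2: 32 × £2 = £64
  Q–S1: 36 × £11 = £396
  Q–S2: 26 × £2 = £52
  Q–S3: 37 × £2 = £74
  R–S1: 62 × £9 = £558
  S–S1: 86 × £14 = £1204
  S–S4: 13 × £8 = £104
Total cost = £2452.
The route P→S4 is not used.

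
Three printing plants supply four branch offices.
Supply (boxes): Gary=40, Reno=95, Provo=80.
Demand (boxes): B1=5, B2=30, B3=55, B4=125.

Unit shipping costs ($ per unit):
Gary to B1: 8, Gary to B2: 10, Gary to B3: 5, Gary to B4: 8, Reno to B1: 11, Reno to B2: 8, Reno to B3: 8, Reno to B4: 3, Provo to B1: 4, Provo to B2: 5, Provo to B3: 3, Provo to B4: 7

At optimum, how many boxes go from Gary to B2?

The minimum-cost plan:
  Gary->B3: 10 × $5 = $50
  Gary->B4: 30 × $8 = $240
  Reno->B4: 95 × $3 = $285
  Provo->B1: 5 × $4 = $20
  Provo->B2: 30 × $5 = $150
  Provo->B3: 45 × $3 = $135
Total cost = $880.
The route Gary→B2 is not used.

0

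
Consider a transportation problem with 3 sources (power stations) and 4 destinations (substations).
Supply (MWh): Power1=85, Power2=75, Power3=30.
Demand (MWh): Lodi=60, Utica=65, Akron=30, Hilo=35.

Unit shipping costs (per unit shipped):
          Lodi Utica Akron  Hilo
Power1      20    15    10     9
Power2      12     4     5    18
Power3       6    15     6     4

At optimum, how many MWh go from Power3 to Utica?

0

Solving gives:
  Power1->Lodi: 20 × 20 = 400
  Power1->Akron: 30 × 10 = 300
  Power1->Hilo: 35 × 9 = 315
  Power2->Lodi: 10 × 12 = 120
  Power2->Utica: 65 × 4 = 260
  Power3->Lodi: 30 × 6 = 180
Total cost = 1575.
The route Power3→Utica is not used.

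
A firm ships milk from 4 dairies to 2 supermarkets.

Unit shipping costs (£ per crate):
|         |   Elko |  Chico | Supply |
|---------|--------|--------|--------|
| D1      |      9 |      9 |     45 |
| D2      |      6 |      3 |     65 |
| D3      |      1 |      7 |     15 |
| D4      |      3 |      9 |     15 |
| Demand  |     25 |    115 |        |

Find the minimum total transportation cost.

One minimum-cost allocation:
  D1→Chico: 45 × £9 = £405
  D2→Chico: 65 × £3 = £195
  D3→Elko: 15 × £1 = £15
  D4→Elko: 10 × £3 = £30
  D4→Chico: 5 × £9 = £45
Total = 405 + 195 + 15 + 30 + 45 = £690.

690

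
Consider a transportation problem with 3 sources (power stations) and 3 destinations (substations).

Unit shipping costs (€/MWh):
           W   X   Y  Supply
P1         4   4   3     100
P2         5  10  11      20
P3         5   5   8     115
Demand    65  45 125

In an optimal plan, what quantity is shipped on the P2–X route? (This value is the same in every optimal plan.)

Solving gives:
  P1 to Y: 100 × €3 = €300
  P2 to W: 20 × €5 = €100
  P3 to W: 45 × €5 = €225
  P3 to X: 45 × €5 = €225
  P3 to Y: 25 × €8 = €200
Total cost = €1050.
The route P2→X is not used.

0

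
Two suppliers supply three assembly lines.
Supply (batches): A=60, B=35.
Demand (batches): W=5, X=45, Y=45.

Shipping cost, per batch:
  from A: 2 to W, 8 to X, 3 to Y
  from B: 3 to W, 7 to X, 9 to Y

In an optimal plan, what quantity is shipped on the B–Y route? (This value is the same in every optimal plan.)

The minimum-cost plan:
  A→W: 5 batches
  A→X: 10 batches
  A→Y: 45 batches
  B→X: 35 batches
Total cost = 470.
The route B→Y is not used.

0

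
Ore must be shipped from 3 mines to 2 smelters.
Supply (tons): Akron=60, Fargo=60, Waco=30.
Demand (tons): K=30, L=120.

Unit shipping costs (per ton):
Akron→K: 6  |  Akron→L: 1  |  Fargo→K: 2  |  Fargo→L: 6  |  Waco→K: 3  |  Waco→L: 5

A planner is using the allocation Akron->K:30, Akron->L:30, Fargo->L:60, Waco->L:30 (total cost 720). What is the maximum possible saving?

270

Current plan cost = 30·6 + 30·1 + 60·6 + 30·5 = 720.
Optimal plan:
  Akron->L: 60 × 1 = 60
  Fargo->K: 30 × 2 = 60
  Fargo->L: 30 × 6 = 180
  Waco->L: 30 × 5 = 150
Optimal cost = 450.
Saving = 720 − 450 = 270.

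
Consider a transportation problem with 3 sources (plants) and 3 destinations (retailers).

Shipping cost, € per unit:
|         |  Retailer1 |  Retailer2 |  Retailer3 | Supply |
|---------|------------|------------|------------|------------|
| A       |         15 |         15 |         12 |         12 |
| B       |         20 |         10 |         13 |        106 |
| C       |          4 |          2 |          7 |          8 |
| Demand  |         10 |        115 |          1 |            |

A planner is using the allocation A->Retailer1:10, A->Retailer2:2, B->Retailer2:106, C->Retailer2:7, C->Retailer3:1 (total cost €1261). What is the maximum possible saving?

8

Current plan cost = 10·15 + 2·15 + 106·10 + 7·2 + 1·7 = €1261.
Optimal plan:
  A→Retailer1: 10 units
  A→Retailer2: 1 units
  A→Retailer3: 1 units
  B→Retailer2: 106 units
  C→Retailer2: 8 units
Optimal cost = €1253.
Saving = 1261 − 1253 = €8.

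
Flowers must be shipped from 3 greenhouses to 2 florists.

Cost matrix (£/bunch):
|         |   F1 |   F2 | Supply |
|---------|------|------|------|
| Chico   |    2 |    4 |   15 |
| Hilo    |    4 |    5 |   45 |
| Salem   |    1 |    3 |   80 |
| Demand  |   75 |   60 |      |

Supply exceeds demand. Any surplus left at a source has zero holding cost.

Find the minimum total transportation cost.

Optimal allocation:
  Chico→F2: 15 × £4 = £60
  Hilo→F2: 40 × £5 = £200
  Salem→F1: 75 × £1 = £75
  Salem→F2: 5 × £3 = £15
Total = 60 + 200 + 75 + 15 = £350.

350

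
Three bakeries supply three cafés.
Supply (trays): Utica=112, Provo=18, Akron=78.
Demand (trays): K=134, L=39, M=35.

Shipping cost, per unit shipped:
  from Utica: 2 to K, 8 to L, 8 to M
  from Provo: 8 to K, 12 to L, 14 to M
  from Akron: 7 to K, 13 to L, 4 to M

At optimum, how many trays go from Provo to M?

0

The minimum-cost plan:
  Utica→K: 91 × 2 = 182
  Utica→L: 21 × 8 = 168
  Provo→L: 18 × 12 = 216
  Akron→K: 43 × 7 = 301
  Akron→M: 35 × 4 = 140
Total cost = 1007.
The route Provo→M is not used.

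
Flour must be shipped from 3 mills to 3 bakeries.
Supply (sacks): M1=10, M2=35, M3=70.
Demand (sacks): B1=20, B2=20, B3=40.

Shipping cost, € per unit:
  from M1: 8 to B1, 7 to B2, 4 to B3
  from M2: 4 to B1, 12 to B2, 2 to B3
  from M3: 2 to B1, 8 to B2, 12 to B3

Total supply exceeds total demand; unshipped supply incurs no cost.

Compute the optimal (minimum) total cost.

285

Optimal allocation:
  M1–B2: 5 × €7 = €35
  M1–B3: 5 × €4 = €20
  M2–B3: 35 × €2 = €70
  M3–B1: 20 × €2 = €40
  M3–B2: 15 × €8 = €120
Total = 35 + 20 + 70 + 40 + 120 = €285.
(Supply check: M1 ships 10; M2 ships 35; M3 ships 35.)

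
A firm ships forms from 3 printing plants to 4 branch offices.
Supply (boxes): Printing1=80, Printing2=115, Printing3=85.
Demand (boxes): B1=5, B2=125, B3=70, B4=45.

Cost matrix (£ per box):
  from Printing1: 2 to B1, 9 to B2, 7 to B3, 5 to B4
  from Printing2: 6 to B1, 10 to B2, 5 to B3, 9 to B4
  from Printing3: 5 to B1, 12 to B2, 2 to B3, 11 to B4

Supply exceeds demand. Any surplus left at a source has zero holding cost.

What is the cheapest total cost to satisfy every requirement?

1595

An optimal shipping plan:
  Printing1→B1: 5 × £2 = £10
  Printing1→B2: 30 × £9 = £270
  Printing1→B4: 45 × £5 = £225
  Printing2→B2: 95 × £10 = £950
  Printing3→B3: 70 × £2 = £140
Total = 10 + 270 + 225 + 950 + 140 = £1595.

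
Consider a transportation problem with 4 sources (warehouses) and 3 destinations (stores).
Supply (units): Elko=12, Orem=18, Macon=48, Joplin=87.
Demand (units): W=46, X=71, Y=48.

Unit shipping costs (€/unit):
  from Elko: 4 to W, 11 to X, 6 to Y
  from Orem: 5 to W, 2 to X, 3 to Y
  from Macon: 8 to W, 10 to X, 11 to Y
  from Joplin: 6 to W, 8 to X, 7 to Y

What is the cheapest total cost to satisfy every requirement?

Optimal allocation:
  Elko->W: 12 units
  Orem->X: 18 units
  Macon->W: 34 units
  Macon->X: 14 units
  Joplin->X: 39 units
  Joplin->Y: 48 units
Total cost = €1144.
(Supply check: Elko ships 12; Orem ships 18; Macon ships 48; Joplin ships 87.)

1144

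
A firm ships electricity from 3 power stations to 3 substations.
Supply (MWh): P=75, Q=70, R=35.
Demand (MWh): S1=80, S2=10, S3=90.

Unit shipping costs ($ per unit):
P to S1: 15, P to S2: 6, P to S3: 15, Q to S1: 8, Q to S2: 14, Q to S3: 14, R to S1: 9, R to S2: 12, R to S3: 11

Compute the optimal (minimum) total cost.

An optimal shipping plan:
  P to S2: 10 × $6 = $60
  P to S3: 65 × $15 = $975
  Q to S1: 70 × $8 = $560
  R to S1: 10 × $9 = $90
  R to S3: 25 × $11 = $275
Total = 60 + 975 + 560 + 90 + 275 = $1960.

1960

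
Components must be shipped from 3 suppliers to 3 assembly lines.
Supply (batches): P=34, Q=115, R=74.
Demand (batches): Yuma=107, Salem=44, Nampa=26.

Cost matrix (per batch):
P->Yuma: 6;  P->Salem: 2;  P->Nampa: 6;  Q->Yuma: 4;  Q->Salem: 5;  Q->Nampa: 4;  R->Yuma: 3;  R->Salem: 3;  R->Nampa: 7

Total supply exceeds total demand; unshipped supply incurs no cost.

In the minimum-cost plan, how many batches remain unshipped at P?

An optimal plan:
  P–Salem: 34 × 2 = 68
  Q–Yuma: 43 × 4 = 172
  Q–Nampa: 26 × 4 = 104
  R–Yuma: 64 × 3 = 192
  R–Salem: 10 × 3 = 30
Total cost = 566.
P ships 34 of its 34, leaving 0.

0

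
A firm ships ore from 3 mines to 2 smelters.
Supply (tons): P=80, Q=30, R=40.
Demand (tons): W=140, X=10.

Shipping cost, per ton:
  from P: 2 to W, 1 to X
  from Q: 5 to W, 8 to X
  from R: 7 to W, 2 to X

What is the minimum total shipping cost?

A cheapest plan:
  P–W: 80 × 2 = 160
  Q–W: 30 × 5 = 150
  R–W: 30 × 7 = 210
  R–X: 10 × 2 = 20
Total = 160 + 150 + 210 + 20 = 540.

540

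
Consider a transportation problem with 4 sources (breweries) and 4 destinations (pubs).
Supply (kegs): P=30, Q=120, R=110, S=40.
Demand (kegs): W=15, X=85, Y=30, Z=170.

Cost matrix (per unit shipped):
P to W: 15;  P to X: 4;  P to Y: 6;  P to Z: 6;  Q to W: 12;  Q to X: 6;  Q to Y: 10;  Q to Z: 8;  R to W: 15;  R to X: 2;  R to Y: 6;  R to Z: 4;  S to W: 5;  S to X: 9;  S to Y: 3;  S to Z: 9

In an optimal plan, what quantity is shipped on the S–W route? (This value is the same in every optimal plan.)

Optimal shipments:
  P→Y: 5 kegs
  P→Z: 25 kegs
  Q→Z: 120 kegs
  R→X: 85 kegs
  R→Z: 25 kegs
  S→W: 15 kegs
  S→Y: 25 kegs
Total cost = 1560.
So S→W carries 15 kegs.

15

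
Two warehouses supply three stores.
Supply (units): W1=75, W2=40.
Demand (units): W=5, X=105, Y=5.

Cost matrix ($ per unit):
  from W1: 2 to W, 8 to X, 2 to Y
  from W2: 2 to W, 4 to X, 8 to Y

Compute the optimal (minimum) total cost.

A cheapest plan:
  W1–W: 5 × $2 = $10
  W1–X: 65 × $8 = $520
  W1–Y: 5 × $2 = $10
  W2–X: 40 × $4 = $160
Total = 10 + 520 + 10 + 160 = $700.

700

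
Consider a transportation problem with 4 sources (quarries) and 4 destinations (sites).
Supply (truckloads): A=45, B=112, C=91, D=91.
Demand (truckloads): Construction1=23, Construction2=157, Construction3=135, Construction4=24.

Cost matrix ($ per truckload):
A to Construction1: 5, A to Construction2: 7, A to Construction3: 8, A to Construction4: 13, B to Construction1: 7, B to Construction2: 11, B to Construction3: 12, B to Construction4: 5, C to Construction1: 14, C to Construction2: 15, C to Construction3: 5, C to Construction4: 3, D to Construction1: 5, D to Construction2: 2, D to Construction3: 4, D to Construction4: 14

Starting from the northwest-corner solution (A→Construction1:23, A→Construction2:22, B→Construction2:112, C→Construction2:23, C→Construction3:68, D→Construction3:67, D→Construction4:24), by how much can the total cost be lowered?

Current plan cost = 23·5 + 22·7 + 112·11 + 23·15 + 68·5 + 67·4 + 24·14 = $2790.
Optimal plan:
  A to Construction2: 45 × $7 = $315
  B to Construction1: 23 × $7 = $161
  B to Construction2: 21 × $11 = $231
  B to Construction3: 44 × $12 = $528
  B to Construction4: 24 × $5 = $120
  C to Construction3: 91 × $5 = $455
  D to Construction2: 91 × $2 = $182
Optimal cost = $1992.
Saving = 2790 − 1992 = $798.

798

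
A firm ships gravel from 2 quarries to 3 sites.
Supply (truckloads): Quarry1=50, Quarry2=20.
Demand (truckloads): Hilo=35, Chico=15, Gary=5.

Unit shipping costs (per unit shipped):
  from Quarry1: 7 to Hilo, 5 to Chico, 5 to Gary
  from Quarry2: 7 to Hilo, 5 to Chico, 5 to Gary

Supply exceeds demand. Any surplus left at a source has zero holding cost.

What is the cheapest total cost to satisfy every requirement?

A cheapest plan:
  Quarry1–Hilo: 15 truckloads
  Quarry1–Chico: 15 truckloads
  Quarry1–Gary: 5 truckloads
  Quarry2–Hilo: 20 truckloads
Total cost = 345.
(Supply check: Quarry1 ships 35; Quarry2 ships 20.)

345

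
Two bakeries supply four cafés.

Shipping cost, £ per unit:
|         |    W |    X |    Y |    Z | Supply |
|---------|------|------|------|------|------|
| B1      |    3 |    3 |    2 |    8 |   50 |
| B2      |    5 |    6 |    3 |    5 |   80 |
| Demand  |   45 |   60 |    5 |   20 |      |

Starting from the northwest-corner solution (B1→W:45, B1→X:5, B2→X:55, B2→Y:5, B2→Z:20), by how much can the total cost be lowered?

Current plan cost = 45·3 + 5·3 + 55·6 + 5·3 + 20·5 = £595.
Optimal plan:
  B1->X: 50 × £3 = £150
  B2->W: 45 × £5 = £225
  B2->X: 10 × £6 = £60
  B2->Y: 5 × £3 = £15
  B2->Z: 20 × £5 = £100
Optimal cost = £550.
Saving = 595 − 550 = £45.

45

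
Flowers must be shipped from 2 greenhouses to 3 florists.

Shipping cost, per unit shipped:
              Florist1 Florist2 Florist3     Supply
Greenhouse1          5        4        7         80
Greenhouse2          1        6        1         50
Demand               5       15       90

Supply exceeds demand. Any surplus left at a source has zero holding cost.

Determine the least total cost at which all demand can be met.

An optimal shipping plan:
  Greenhouse1->Florist1: 5 bunches
  Greenhouse1->Florist2: 15 bunches
  Greenhouse1->Florist3: 40 bunches
  Greenhouse2->Florist3: 50 bunches
Total cost = 415.

415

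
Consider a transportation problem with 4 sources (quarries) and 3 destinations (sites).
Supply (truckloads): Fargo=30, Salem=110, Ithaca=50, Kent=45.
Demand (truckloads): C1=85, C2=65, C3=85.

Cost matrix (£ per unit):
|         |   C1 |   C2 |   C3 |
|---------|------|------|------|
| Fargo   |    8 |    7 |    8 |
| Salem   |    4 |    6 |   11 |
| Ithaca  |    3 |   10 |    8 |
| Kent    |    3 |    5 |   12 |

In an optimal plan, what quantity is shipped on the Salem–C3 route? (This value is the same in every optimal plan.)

5

Solving gives:
  Fargo to C3: 30 truckloads
  Salem to C1: 40 truckloads
  Salem to C2: 65 truckloads
  Salem to C3: 5 truckloads
  Ithaca to C3: 50 truckloads
  Kent to C1: 45 truckloads
Total cost = £1380.
So Salem→C3 carries 5 truckloads.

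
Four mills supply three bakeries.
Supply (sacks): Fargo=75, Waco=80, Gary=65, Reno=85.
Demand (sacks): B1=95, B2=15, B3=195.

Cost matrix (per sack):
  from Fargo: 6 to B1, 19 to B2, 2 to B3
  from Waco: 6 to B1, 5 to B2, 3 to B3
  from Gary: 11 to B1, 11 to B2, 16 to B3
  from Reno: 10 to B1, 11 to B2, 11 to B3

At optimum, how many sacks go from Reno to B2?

Solving gives:
  Fargo→B3: 75 × 2 = 150
  Waco→B3: 80 × 3 = 240
  Gary→B1: 50 × 11 = 550
  Gary→B2: 15 × 11 = 165
  Reno→B1: 45 × 10 = 450
  Reno→B3: 40 × 11 = 440
Total cost = 1995.
The route Reno→B2 is not used.

0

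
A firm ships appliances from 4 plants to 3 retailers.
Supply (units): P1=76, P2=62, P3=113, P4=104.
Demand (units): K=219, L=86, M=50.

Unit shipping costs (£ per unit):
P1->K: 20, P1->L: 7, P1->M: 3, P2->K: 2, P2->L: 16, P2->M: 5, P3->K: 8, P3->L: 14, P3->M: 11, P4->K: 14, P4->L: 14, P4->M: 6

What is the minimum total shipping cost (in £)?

2616

An optimal shipping plan:
  P1→L: 76 × £7 = £532
  P2→K: 62 × £2 = £124
  P3→K: 113 × £8 = £904
  P4→K: 44 × £14 = £616
  P4→L: 10 × £14 = £140
  P4→M: 50 × £6 = £300
Total = 532 + 124 + 904 + 616 + 140 + 300 = £2616.
(Supply check: P1 ships 76; P2 ships 62; P3 ships 113; P4 ships 104.)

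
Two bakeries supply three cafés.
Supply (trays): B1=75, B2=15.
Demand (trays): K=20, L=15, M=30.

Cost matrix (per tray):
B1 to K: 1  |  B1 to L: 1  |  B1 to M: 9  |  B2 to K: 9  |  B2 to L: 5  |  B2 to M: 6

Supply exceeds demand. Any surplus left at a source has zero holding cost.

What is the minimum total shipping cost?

260

Optimal allocation:
  B1→K: 20 × 1 = 20
  B1→L: 15 × 1 = 15
  B1→M: 15 × 9 = 135
  B2→M: 15 × 6 = 90
Total = 20 + 15 + 135 + 90 = 260.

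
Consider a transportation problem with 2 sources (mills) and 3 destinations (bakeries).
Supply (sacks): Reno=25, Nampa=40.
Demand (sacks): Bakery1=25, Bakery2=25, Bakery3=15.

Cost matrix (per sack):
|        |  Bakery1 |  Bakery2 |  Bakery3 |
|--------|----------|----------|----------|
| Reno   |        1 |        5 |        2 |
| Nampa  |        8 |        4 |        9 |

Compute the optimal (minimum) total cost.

260

An optimal shipping plan:
  Reno–Bakery1: 25 sacks
  Nampa–Bakery2: 25 sacks
  Nampa–Bakery3: 15 sacks
Total cost = 260.
(Supply check: Reno ships 25; Nampa ships 40.)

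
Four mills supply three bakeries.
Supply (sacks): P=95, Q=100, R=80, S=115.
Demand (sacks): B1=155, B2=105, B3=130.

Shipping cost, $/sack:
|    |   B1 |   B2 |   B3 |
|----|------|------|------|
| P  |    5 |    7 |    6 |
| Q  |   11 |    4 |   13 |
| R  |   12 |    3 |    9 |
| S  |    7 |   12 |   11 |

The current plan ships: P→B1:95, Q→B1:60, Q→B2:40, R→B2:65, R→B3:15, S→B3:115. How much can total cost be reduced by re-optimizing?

Current plan cost = 95·5 + 60·11 + 40·4 + 65·3 + 15·9 + 115·11 = $2890.
Optimal plan:
  P->B1: 40 sacks
  P->B3: 55 sacks
  Q->B2: 100 sacks
  R->B2: 5 sacks
  R->B3: 75 sacks
  S->B1: 115 sacks
Optimal cost = $2425.
Saving = 2890 − 2425 = $465.

465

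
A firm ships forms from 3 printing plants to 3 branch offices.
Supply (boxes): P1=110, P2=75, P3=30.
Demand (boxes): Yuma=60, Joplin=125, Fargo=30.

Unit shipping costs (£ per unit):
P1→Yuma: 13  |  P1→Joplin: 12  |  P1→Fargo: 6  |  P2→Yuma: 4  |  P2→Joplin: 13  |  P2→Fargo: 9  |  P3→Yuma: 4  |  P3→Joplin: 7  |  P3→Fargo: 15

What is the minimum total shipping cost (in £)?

1785

One minimum-cost allocation:
  P1→Joplin: 80 × £12 = £960
  P1→Fargo: 30 × £6 = £180
  P2→Yuma: 60 × £4 = £240
  P2→Joplin: 15 × £13 = £195
  P3→Joplin: 30 × £7 = £210
Total = 960 + 180 + 240 + 195 + 210 = £1785.
(Supply check: P1 ships 110; P2 ships 75; P3 ships 30.)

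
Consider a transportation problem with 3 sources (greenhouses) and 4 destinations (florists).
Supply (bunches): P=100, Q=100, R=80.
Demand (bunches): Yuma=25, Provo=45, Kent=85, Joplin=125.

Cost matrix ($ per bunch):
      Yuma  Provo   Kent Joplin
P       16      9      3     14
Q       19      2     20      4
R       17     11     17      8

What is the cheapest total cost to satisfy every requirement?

An optimal shipping plan:
  P–Yuma: 15 × $16 = $240
  P–Kent: 85 × $3 = $255
  Q–Provo: 45 × $2 = $90
  Q–Joplin: 55 × $4 = $220
  R–Yuma: 10 × $17 = $170
  R–Joplin: 70 × $8 = $560
Total = 240 + 255 + 90 + 220 + 170 + 560 = $1535.

1535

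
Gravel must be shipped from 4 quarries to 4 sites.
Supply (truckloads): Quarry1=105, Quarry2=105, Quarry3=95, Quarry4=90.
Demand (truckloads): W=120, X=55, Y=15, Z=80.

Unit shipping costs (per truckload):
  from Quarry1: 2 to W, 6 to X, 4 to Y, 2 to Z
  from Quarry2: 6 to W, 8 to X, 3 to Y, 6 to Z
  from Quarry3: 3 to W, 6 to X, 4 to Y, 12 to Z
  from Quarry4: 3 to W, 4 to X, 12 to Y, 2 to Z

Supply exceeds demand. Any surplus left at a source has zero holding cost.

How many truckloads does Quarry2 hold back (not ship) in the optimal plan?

90

Minimum-cost shipments:
  Quarry1 to W: 60 × 2 = 120
  Quarry1 to Z: 45 × 2 = 90
  Quarry2 to Y: 15 × 3 = 45
  Quarry3 to W: 60 × 3 = 180
  Quarry4 to X: 55 × 4 = 220
  Quarry4 to Z: 35 × 2 = 70
Total cost = 725.
Quarry2 ships 15 of its 105, leaving 90.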